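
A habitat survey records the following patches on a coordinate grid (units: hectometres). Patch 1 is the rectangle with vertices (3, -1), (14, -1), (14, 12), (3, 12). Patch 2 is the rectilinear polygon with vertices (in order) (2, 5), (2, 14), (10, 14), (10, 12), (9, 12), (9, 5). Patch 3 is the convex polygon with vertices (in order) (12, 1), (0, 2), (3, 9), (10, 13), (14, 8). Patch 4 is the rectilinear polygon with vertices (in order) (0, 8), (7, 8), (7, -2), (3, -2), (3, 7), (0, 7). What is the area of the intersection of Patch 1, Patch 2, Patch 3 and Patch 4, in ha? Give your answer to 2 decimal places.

12.00

The intersection is the polygon with vertices (3,5), (3,7), (3,8), (7,8), (7,5).
By the shoelace formula its area is 12.00.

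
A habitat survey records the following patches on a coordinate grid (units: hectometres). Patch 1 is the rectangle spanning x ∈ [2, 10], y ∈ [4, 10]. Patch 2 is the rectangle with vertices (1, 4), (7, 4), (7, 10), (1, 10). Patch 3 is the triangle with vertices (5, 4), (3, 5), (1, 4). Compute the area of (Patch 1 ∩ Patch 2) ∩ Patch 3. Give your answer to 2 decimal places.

The region (Patch 1 ∩ Patch 2) ∩ Patch 3 is the polygon with vertices (2,4), (2,4.5), (3,5), (5,4).
By the shoelace formula its area is 1.75.

1.75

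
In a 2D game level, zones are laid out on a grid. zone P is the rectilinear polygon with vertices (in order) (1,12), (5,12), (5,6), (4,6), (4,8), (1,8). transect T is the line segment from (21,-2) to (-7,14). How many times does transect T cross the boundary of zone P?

The segment meets the boundary at (1,9.429), (3.5,8), (4,7.714), (5,7.143).

4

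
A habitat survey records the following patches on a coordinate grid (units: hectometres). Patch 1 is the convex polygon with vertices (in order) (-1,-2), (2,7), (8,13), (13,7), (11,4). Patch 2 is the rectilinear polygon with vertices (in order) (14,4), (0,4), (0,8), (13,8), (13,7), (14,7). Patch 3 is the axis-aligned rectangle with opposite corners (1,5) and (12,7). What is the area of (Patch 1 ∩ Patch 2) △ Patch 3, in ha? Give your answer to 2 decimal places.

22.42

|Patch 1 ∩ Patch 2| = 41.5833.
|(Patch 1 ∩ Patch 2) ∩ Patch 3| = 20.5833.
|(Patch 1 ∩ Patch 2) △ Patch 3| = 41.5833 + 22 − 41.1667 = 22.42.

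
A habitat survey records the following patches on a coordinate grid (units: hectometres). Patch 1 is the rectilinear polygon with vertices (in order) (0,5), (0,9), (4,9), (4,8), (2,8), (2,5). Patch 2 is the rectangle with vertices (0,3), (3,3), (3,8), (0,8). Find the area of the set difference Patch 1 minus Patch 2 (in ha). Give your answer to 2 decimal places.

4.00

|Patch 1| = 10, |Patch 1∩Patch 2| = 6.
|Patch 1 ∖ Patch 2| = |Patch 1| − |Patch 1∩Patch 2| = 10 − 6 = 4.00.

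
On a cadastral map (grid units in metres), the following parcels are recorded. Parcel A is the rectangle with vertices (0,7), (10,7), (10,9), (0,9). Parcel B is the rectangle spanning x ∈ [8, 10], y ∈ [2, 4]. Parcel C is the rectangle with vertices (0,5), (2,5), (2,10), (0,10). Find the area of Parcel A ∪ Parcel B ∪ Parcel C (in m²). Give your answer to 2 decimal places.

By inclusion–exclusion:
Individual areas: |Parcel A| = 20, |Parcel B| = 4, |Parcel C| = 10.
|Parcel A∩Parcel B| = 0 (no overlap).
|Parcel A∩Parcel C|: x∈[0,2], y∈[7,9] → 2·2 = 4.
|Parcel B∩Parcel C| = 0 (no overlap).
|Parcel A∩Parcel B∩Parcel C| = 0.
|Parcel A ∪ Parcel B ∪ Parcel C| = 34 − 4 + 0 = 30.00.

30.00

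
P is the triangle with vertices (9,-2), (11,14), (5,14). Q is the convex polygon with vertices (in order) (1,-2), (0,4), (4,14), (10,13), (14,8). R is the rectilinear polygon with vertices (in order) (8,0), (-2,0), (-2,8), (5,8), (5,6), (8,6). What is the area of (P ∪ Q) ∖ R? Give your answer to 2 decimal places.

83.63

|P ∪ Q| = 129.8533.
|(P ∪ Q) ∩ R| = 46.2215.
|(P ∪ Q) ∖ R| = 129.8533 − 46.2215 = 83.63.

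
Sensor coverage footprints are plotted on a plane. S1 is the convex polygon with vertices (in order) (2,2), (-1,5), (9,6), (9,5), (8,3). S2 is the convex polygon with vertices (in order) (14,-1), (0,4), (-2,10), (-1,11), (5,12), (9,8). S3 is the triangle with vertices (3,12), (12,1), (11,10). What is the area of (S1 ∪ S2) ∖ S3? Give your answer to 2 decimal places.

|S1 ∪ S2| = 105.2185.
|(S1 ∪ S2) ∩ S3| = 20.4622.
|(S1 ∪ S2) ∖ S3| = 105.2185 − 20.4622 = 84.76.

84.76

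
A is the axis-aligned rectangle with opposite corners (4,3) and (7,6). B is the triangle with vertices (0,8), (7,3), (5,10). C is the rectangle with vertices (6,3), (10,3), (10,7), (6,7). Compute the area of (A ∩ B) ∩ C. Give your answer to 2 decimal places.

1.36

The region (A ∩ B) ∩ C is the polygon with vertices (6.143,6), (7,3), (6,3.714), (6,6).
By the shoelace formula its area is 1.36.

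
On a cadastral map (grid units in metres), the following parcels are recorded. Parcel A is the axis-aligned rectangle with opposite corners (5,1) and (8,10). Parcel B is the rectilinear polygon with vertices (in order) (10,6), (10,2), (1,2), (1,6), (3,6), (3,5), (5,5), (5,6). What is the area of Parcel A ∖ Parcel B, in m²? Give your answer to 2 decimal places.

15.00

|Parcel A| = 27, |Parcel A∩Parcel B| = 12.
|Parcel A ∖ Parcel B| = |Parcel A| − |Parcel A∩Parcel B| = 27 − 12 = 15.00.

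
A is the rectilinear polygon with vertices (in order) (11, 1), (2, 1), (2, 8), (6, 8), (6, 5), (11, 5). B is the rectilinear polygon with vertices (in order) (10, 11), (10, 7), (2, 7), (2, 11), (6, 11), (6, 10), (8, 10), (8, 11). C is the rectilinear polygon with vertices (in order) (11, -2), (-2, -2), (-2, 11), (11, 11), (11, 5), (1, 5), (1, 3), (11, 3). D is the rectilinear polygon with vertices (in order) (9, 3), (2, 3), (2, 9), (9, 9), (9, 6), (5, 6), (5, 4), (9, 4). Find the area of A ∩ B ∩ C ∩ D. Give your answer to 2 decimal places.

The intersection is the polygon with vertices (6,7), (2,7), (2,8), (6,8).
By the shoelace formula its area is 4.00.

4.00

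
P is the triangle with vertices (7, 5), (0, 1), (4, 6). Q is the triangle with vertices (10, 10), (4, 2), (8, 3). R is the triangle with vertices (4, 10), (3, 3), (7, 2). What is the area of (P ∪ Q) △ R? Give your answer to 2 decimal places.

20.38

|P ∪ Q| = 22.1437.
|(P ∪ Q) ∩ R| = 8.1322.
|(P ∪ Q) △ R| = 22.1437 + 14.5 − 16.2643 = 20.38.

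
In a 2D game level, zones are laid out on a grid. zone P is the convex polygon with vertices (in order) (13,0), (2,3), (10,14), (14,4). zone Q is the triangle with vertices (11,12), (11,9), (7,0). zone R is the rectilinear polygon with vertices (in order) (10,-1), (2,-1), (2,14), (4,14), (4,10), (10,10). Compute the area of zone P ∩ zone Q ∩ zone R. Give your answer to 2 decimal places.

The intersection is the polygon with vertices (10,9), (10,6.75), (7.649,1.46), (7.5,1.5).
By the shoelace formula its area is 3.25.

3.25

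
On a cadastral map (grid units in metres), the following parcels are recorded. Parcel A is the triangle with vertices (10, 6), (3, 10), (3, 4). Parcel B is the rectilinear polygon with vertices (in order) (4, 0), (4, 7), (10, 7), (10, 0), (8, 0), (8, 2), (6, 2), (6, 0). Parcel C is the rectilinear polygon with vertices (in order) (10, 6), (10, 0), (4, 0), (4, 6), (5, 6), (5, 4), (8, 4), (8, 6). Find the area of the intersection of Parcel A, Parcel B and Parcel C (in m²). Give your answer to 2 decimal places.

2.14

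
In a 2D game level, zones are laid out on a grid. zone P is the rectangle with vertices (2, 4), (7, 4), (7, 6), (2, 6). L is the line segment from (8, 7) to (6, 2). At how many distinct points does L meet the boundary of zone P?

2

The segment meets the boundary at (6.8,4), (7,4.5).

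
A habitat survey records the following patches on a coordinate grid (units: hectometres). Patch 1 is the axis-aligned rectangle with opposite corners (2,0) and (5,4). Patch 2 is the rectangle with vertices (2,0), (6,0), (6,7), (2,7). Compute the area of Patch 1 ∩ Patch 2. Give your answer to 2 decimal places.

|Patch 1∩Patch 2|: x∈[2,5], y∈[0,4] → 3·4 = 12.

12.00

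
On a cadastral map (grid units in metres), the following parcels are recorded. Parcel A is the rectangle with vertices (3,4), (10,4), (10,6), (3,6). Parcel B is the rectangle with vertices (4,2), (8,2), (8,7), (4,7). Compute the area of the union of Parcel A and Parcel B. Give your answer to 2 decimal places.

By inclusion–exclusion:
Individual areas: |Parcel A| = 14, |Parcel B| = 20.
|Parcel A∩Parcel B|: x∈[4,8], y∈[4,6] → 4·2 = 8.
|Parcel A ∪ Parcel B| = 34 − 8 = 26.00.

26.00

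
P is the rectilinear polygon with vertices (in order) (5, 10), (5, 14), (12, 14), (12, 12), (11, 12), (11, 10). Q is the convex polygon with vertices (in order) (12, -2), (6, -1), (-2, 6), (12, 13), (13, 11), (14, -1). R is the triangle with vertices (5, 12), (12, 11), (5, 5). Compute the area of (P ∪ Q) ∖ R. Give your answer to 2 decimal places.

136.75

|P ∪ Q| = 161.
|(P ∪ Q) ∩ R| = 24.25.
|(P ∪ Q) ∖ R| = 161 − 24.25 = 136.75.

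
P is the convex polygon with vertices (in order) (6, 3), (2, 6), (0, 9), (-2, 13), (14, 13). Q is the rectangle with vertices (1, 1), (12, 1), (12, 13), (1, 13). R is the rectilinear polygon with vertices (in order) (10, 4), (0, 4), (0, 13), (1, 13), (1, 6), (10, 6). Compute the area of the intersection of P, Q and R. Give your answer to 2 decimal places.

8.53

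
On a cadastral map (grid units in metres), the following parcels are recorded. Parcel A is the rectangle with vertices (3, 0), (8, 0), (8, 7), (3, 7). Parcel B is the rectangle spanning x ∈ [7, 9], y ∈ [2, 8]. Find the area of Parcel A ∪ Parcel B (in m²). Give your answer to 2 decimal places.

42.00

By inclusion–exclusion:
Individual areas: |Parcel A| = 35, |Parcel B| = 12.
|Parcel A∩Parcel B|: x∈[7,8], y∈[2,7] → 1·5 = 5.
|Parcel A ∪ Parcel B| = 47 − 5 = 42.00.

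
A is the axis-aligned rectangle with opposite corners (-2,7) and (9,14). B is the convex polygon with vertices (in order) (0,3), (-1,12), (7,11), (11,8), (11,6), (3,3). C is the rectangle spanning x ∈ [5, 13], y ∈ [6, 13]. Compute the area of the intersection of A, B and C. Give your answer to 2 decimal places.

The intersection is the polygon with vertices (5,7), (5,11.25), (7,11), (9,9.5), (9,7).
By the shoelace formula its area is 14.75.

14.75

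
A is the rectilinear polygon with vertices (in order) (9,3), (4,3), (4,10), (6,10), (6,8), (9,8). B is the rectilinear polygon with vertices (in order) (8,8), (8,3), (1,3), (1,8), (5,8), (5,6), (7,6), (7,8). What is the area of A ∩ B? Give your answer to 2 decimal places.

The intersection is the polygon with vertices (4,3), (4,8), (5,8), (5,6), (7,6), (7,8), (8,8), (8,3).
By the shoelace formula its area is 16.00.

16.00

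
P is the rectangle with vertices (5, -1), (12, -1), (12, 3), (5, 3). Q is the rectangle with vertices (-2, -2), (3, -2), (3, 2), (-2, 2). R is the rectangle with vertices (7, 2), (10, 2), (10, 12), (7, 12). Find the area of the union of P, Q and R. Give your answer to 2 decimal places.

75.00

By inclusion–exclusion:
Individual areas: |P| = 28, |Q| = 20, |R| = 30.
|P∩Q| = 0 (no overlap).
|P∩R|: x∈[7,10], y∈[2,3] → 3·1 = 3.
|Q∩R| = 0 (no overlap).
|P∩Q∩R| = 0.
|P ∪ Q ∪ R| = 78 − 3 + 0 = 75.00.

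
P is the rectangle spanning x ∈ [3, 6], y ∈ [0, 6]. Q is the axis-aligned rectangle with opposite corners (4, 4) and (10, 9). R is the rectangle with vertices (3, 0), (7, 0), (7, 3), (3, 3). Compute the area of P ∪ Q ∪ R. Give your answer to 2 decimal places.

By inclusion–exclusion:
Individual areas: |P| = 18, |Q| = 30, |R| = 12.
|P∩Q|: x∈[4,6], y∈[4,6] → 2·2 = 4.
|P∩R|: x∈[3,6], y∈[0,3] → 3·3 = 9.
|Q∩R| = 0 (no overlap).
|P∩Q∩R| = 0.
|P ∪ Q ∪ R| = 60 − 13 + 0 = 47.00.

47.00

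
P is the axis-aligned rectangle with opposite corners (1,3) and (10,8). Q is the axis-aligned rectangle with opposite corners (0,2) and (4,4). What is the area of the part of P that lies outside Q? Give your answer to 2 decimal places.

|P∩Q|: x∈[1,4], y∈[3,4] → 3·1 = 3.
|P| = 45.
|P ∖ Q| = |P| − |P∩Q| = 45 − 3 = 42.00.

42.00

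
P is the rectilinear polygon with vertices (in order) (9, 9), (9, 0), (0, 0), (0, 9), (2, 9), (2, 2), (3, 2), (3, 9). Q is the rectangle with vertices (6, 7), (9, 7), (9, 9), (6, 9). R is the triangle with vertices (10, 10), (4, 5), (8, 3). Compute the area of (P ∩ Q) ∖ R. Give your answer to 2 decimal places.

|P ∩ Q| = 6.
|(P ∩ Q) ∩ R| = 2.8.
|(P ∩ Q) ∖ R| = 6 − 2.8 = 3.20.

3.20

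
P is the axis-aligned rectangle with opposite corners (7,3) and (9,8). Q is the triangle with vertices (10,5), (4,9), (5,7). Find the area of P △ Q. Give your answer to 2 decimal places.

|P| = 10, |Q| = 4, |P∩Q| = 1.0667.
|P △ Q| = |P| + |Q| − 2·|P∩Q| = 10 + 4 − 2.1333 = 11.87.

11.87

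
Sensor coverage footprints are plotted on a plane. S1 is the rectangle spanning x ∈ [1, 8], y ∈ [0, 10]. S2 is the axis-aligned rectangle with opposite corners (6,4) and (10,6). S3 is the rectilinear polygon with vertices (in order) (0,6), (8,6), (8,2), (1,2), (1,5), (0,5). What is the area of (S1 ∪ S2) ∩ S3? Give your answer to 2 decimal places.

The region (S1 ∪ S2) ∩ S3 is the polygon with vertices (1,5), (1,6), (8,6), (8,4), (8,2), (1,2).
By the shoelace formula its area is 28.00.

28.00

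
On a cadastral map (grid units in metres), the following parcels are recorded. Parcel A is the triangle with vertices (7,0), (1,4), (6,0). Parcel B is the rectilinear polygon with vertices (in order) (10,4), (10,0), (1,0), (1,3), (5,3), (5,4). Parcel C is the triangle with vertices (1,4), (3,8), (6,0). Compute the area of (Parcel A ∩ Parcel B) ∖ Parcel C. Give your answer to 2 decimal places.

|Parcel A ∩ Parcel B| = 1.875.
|(Parcel A ∩ Parcel B) ∩ Parcel C| = 1.4306.
|(Parcel A ∩ Parcel B) ∖ Parcel C| = 1.875 − 1.4306 = 0.44.

0.44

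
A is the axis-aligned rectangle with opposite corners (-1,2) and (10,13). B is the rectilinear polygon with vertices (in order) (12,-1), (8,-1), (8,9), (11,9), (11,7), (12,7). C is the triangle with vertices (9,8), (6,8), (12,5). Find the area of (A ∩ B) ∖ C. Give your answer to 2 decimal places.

|A ∩ B| = 14.
|(A ∩ B) ∩ C| = 2.5.
|(A ∩ B) ∖ C| = 14 − 2.5 = 11.50.

11.50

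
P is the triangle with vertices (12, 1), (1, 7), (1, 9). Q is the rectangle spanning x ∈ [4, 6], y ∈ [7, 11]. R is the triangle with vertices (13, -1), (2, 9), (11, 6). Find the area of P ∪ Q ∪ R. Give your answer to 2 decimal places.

By inclusion–exclusion:
Individual areas: |P| = 11, |Q| = 8, |R| = 28.5.
|P∩Q| = 0.
|P∩R| = 1.6364.
|Q∩R| = 1.9818.
|P∩Q∩R| = 0.
|P ∪ Q ∪ R| = 47.5 − 3.6182 + 0 = 43.88.

43.88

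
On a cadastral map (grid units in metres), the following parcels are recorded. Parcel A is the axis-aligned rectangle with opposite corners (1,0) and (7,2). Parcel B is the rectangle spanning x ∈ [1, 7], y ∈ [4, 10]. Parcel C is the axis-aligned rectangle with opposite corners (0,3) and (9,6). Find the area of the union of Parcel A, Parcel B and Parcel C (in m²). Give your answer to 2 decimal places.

By inclusion–exclusion:
Individual areas: |Parcel A| = 12, |Parcel B| = 36, |Parcel C| = 27.
|Parcel A∩Parcel B| = 0 (no overlap).
|Parcel A∩Parcel C| = 0 (no overlap).
|Parcel B∩Parcel C|: x∈[1,7], y∈[4,6] → 6·2 = 12.
|Parcel A∩Parcel B∩Parcel C| = 0.
|Parcel A ∪ Parcel B ∪ Parcel C| = 75 − 12 + 0 = 63.00.

63.00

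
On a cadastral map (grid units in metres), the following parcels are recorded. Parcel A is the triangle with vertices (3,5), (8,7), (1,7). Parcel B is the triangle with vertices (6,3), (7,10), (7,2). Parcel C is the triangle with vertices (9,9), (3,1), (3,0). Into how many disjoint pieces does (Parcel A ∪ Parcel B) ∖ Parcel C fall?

(Parcel A ∪ Parcel B) ∖ Parcel C splits into 3 disjoint pieces (area 7.8819, area 0.0303, area 2.5455).

3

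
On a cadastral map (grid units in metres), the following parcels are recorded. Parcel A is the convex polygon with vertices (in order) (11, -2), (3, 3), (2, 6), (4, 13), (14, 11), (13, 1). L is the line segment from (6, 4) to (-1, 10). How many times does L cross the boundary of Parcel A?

1

The segment meets the boundary at (2.328,7.148).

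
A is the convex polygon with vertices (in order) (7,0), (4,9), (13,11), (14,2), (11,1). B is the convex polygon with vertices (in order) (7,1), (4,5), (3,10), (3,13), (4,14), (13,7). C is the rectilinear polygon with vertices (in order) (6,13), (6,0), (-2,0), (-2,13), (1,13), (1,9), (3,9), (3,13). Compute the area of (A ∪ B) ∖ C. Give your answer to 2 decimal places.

75.83

|A ∪ B| = 99.8.
|(A ∪ B) ∩ C| = 23.9683.
|(A ∪ B) ∖ C| = 99.8 − 23.9683 = 75.83.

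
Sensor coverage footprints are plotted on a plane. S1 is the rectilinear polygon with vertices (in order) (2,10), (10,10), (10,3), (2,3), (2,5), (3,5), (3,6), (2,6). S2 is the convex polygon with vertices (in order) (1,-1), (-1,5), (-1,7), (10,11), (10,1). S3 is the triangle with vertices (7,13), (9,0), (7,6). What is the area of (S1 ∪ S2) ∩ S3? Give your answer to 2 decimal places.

The region (S1 ∪ S2) ∩ S3 is the polygon with vertices (7.45,10.073), (8.884,0.752), (8.759,0.724), (7,6), (7,10), (7.25,10).
By the shoelace formula its area is 6.27.

6.27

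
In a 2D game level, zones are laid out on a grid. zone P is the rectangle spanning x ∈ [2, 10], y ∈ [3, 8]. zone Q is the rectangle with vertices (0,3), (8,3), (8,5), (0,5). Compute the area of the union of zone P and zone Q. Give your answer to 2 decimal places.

44.00

By inclusion–exclusion:
Individual areas: |zone P| = 40, |zone Q| = 16.
|zone P∩zone Q|: x∈[2,8], y∈[3,5] → 6·2 = 12.
|zone P ∪ zone Q| = 56 − 12 = 44.00.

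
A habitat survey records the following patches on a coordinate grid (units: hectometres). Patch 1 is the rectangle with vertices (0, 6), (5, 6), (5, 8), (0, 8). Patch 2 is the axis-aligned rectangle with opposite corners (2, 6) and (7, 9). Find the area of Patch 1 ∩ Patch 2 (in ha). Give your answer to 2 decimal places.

|Patch 1∩Patch 2|: x∈[2,5], y∈[6,8] → 3·2 = 6.

6.00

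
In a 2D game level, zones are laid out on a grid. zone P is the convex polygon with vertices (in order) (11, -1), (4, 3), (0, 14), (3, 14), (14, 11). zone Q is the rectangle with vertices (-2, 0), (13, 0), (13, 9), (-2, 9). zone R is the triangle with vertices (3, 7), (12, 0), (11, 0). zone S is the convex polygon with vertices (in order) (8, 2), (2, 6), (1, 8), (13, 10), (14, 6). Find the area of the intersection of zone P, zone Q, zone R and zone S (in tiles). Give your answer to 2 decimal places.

The intersection is the polygon with vertices (3,7), (8.769,2.513), (8.405,2.27).
By the shoelace formula its area is 1.52.

1.52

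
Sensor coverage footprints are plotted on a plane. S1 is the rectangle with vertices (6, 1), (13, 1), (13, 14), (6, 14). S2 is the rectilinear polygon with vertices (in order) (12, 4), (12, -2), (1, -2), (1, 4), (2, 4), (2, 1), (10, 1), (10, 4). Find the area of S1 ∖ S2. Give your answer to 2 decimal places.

85.00

|S1| = 91, |S1∩S2| = 6.
|S1 ∖ S2| = |S1| − |S1∩S2| = 91 − 6 = 85.00.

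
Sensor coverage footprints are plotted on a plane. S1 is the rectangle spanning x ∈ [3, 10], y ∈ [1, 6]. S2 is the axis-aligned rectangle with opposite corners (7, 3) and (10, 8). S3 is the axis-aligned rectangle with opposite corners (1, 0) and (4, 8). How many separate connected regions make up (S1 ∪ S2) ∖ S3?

1

(S1 ∪ S2) ∖ S3 is a single connected region.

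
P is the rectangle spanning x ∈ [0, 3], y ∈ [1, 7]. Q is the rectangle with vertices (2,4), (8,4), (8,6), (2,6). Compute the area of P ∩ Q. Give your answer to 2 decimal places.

|P∩Q|: x∈[2,3], y∈[4,6] → 1·2 = 2.

2.00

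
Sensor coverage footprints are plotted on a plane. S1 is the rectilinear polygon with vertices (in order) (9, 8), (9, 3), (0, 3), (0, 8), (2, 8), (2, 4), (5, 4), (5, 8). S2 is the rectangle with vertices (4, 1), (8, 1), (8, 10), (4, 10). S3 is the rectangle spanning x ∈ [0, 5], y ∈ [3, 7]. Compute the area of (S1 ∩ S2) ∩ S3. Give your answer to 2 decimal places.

|S1 ∩ S2| = 16.
|(S1 ∩ S2) ∩ S3| = 1.00.

1.00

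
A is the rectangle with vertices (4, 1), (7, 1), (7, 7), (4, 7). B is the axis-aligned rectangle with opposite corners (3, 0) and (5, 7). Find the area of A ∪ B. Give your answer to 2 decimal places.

By inclusion–exclusion:
Individual areas: |A| = 18, |B| = 14.
|A∩B|: x∈[4,5], y∈[1,7] → 1·6 = 6.
|A ∪ B| = 32 − 6 = 26.00.

26.00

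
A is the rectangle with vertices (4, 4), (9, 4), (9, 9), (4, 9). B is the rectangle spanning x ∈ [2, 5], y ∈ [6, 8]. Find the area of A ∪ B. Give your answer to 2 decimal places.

29.00

By inclusion–exclusion:
Individual areas: |A| = 25, |B| = 6.
|A∩B|: x∈[4,5], y∈[6,8] → 1·2 = 2.
|A ∪ B| = 31 − 2 = 29.00.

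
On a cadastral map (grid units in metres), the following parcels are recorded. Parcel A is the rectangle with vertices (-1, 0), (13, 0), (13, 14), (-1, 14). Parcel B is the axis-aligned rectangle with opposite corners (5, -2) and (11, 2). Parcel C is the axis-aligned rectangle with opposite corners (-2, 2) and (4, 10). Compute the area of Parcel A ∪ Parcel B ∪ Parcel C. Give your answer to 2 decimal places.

By inclusion–exclusion:
Individual areas: |Parcel A| = 196, |Parcel B| = 24, |Parcel C| = 48.
|Parcel A∩Parcel B|: x∈[5,11], y∈[0,2] → 6·2 = 12.
|Parcel A∩Parcel C|: x∈[-1,4], y∈[2,10] → 5·8 = 40.
|Parcel B∩Parcel C| = 0 (no overlap).
|Parcel A∩Parcel B∩Parcel C| = 0.
|Parcel A ∪ Parcel B ∪ Parcel C| = 268 − 52 + 0 = 216.00.

216.00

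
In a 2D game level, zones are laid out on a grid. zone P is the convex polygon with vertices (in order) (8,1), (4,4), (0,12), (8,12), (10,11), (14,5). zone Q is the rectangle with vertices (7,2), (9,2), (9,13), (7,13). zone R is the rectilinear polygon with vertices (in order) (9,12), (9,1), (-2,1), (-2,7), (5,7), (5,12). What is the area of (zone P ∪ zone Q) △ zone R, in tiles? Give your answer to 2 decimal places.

|zone P ∪ zone Q| = 93.25.
|(zone P ∪ zone Q) ∩ zone R| = 45.9167.
|(zone P ∪ zone Q) △ zone R| = 93.25 + 86 − 91.8333 = 87.42.

87.42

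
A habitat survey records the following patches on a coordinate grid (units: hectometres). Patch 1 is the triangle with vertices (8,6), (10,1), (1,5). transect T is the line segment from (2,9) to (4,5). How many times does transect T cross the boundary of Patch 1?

The segment meets the boundary at (3.8,5.4).

1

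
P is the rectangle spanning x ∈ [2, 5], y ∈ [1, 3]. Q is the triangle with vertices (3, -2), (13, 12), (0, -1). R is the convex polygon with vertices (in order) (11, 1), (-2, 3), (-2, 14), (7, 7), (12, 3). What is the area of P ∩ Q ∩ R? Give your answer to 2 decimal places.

The intersection is the polygon with vertices (5,1.923), (3.2,2.2), (4,3), (5,3).
By the shoelace formula its area is 1.37.

1.37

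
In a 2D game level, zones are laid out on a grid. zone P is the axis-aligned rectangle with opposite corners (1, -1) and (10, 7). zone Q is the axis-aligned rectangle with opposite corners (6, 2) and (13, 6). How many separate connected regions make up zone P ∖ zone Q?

zone P ∖ zone Q is a single connected region.

1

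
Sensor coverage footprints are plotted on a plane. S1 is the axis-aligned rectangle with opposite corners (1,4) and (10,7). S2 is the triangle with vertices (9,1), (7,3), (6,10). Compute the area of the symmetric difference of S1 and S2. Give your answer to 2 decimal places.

|S1| = 27, |S2| = 6, |S1∩S2| = 2.5714.
|S1 △ S2| = |S1| + |S2| − 2·|S1∩S2| = 27 + 6 − 5.1429 = 27.86.

27.86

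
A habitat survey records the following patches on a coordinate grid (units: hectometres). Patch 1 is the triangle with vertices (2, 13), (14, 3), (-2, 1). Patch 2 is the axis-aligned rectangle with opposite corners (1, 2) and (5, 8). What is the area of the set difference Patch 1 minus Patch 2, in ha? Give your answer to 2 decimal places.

|Patch 1| = 92, |Patch 1∩Patch 2| = 24.
|Patch 1 ∖ Patch 2| = |Patch 1| − |Patch 1∩Patch 2| = 92 − 24 = 68.00.

68.00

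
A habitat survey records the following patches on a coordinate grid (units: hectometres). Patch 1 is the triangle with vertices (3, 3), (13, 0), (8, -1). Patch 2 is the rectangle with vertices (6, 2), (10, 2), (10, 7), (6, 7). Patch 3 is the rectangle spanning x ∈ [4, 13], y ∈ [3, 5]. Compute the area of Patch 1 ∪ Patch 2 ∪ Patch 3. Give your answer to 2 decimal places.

42.48

By inclusion–exclusion:
Individual areas: |Patch 1| = 12.5, |Patch 2| = 20, |Patch 3| = 18.
|Patch 1∩Patch 2| = 0.0167.
|Patch 1∩Patch 3| = 0.
|Patch 2∩Patch 3|: x∈[6,10], y∈[3,5] → 4·2 = 8.
|Patch 1∩Patch 2∩Patch 3| = 0.
|Patch 1 ∪ Patch 2 ∪ Patch 3| = 50.5 − 8.0167 + 0 = 42.48.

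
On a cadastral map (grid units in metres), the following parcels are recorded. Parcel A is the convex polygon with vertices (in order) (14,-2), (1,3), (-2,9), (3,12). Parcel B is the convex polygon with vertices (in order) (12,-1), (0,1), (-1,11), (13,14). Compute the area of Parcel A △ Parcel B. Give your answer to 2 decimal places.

|Parcel A| = 83, |Parcel B| = 162.5, |Parcel A∩Parcel B| = 78.9341.
|Parcel A △ Parcel B| = |Parcel A| + |Parcel B| − 2·|Parcel A∩Parcel B| = 83 + 162.5 − 157.8683 = 87.63.

87.63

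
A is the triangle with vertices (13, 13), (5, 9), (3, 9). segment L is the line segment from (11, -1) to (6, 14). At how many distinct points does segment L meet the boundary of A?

The segment meets the boundary at (7.286,10.143), (7.118,10.647).

2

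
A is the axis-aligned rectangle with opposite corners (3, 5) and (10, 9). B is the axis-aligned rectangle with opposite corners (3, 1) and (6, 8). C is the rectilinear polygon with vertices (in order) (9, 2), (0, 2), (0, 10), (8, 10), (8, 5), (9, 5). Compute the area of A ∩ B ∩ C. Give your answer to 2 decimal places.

9.00

The intersection is the polygon with vertices (6,8), (6,5), (3,5), (3,8).
By the shoelace formula its area is 9.00.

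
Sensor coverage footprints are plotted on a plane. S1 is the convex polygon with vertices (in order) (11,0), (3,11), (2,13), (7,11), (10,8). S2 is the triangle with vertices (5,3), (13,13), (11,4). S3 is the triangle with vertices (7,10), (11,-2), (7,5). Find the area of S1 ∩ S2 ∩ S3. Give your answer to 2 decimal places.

The intersection is the polygon with vertices (8.059,6.824), (9.105,3.684), (8.405,3.568), (7,5.5).
By the shoelace formula its area is 3.11.

3.11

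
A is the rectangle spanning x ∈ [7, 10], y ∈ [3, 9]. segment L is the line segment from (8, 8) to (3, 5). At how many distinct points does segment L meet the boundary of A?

1

The segment meets the boundary at (7,7.4).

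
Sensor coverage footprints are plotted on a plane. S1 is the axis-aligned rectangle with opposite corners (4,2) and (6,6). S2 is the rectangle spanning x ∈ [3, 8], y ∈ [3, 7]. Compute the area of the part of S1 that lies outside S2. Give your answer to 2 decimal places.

2.00

|S1∩S2|: x∈[4,6], y∈[3,6] → 2·3 = 6.
|S1| = 8.
|S1 ∖ S2| = |S1| − |S1∩S2| = 8 − 6 = 2.00.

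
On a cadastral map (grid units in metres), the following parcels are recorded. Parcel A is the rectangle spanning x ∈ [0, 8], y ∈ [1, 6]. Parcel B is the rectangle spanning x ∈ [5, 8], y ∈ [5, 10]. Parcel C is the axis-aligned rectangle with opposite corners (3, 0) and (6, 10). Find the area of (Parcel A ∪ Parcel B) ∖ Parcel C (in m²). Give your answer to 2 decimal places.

|Parcel A ∪ Parcel B| = 52.
|(Parcel A ∪ Parcel B) ∩ Parcel C| = 19.
|(Parcel A ∪ Parcel B) ∖ Parcel C| = 52 − 19 = 33.00.

33.00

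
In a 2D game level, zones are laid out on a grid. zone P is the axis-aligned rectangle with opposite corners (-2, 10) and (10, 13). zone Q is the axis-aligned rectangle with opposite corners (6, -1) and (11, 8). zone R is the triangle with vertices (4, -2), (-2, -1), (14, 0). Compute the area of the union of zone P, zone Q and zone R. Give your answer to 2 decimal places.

By inclusion–exclusion:
Individual areas: |zone P| = 36, |zone Q| = 45, |zone R| = 11.
|zone P∩zone Q| = 0 (no overlap).
|zone P∩zone R| = 0.
|zone Q∩zone R| = 2.8813.
|zone P∩zone Q∩zone R| = 0.
|zone P ∪ zone Q ∪ zone R| = 92 − 2.8813 + 0 = 89.12.

89.12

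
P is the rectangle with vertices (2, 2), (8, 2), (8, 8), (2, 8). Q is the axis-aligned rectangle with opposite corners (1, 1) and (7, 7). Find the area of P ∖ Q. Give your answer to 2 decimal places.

11.00

|P∩Q|: x∈[2,7], y∈[2,7] → 5·5 = 25.
|P| = 36.
|P ∖ Q| = |P| − |P∩Q| = 36 − 25 = 11.00.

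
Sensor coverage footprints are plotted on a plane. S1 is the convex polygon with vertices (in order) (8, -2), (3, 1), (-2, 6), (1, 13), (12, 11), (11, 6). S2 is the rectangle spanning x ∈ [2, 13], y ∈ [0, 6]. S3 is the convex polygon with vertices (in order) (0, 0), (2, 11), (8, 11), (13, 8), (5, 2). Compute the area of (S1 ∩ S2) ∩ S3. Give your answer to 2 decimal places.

23.95

The region (S1 ∩ S2) ∩ S3 is the polygon with vertices (2,2), (2,6), (10.333,6), (5,2), (2.857,1.143).
By the shoelace formula its area is 23.95.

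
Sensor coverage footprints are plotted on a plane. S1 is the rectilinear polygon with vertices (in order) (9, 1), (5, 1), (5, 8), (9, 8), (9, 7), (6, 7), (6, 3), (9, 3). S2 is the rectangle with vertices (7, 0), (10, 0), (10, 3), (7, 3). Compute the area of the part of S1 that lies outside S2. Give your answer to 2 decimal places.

|S1| = 16, |S1∩S2| = 4.
|S1 ∖ S2| = |S1| − |S1∩S2| = 16 − 4 = 12.00.

12.00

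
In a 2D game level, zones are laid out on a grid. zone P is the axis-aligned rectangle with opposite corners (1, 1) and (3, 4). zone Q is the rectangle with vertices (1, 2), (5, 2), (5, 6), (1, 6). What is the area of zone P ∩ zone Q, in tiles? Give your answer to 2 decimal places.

4.00

|zone P∩zone Q|: x∈[1,3], y∈[2,4] → 2·2 = 4.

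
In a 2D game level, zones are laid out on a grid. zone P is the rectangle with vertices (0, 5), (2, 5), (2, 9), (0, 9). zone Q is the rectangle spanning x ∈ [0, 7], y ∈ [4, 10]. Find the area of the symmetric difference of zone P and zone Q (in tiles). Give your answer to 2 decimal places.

34.00

|zone P∩zone Q|: x∈[0,2], y∈[5,9] → 2·4 = 8.
|zone P △ zone Q| = |zone P| + |zone Q| − 2·|zone P∩zone Q| = 8 + 42 − 16 = 34.00.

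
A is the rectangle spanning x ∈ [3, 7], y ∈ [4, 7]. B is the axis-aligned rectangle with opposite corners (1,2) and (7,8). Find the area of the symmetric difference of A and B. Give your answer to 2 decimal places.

24.00

|A∩B|: x∈[3,7], y∈[4,7] → 4·3 = 12.
|A △ B| = |A| + |B| − 2·|A∩B| = 12 + 36 − 24 = 24.00.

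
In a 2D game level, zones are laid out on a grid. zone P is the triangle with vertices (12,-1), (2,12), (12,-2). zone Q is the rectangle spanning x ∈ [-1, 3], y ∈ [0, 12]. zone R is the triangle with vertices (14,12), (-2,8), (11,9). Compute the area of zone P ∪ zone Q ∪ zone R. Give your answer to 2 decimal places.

By inclusion–exclusion:
Individual areas: |zone P| = 5, |zone Q| = 48, |zone R| = 18.
|zone P∩zone Q| = 0.05.
|zone P∩zone R| = 0.1592.
|zone Q∩zone R| = 2.0769.
|zone P∩zone Q∩zone R| = 0.
|zone P ∪ zone Q ∪ zone R| = 71 − 2.2862 + 0 = 68.71.

68.71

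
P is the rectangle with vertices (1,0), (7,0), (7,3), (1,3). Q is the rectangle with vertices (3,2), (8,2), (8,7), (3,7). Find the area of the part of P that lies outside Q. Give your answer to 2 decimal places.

14.00

|P∩Q|: x∈[3,7], y∈[2,3] → 4·1 = 4.
|P| = 18.
|P ∖ Q| = |P| − |P∩Q| = 18 − 4 = 14.00.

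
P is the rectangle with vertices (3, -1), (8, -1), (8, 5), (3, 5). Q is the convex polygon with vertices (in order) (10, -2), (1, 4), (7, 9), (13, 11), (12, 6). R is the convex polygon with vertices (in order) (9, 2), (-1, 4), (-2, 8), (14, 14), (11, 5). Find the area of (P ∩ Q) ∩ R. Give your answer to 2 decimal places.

The region (P ∩ Q) ∩ R is the polygon with vertices (8,5), (8,2.2), (3,3.2), (3,5).
By the shoelace formula its area is 11.50.

11.50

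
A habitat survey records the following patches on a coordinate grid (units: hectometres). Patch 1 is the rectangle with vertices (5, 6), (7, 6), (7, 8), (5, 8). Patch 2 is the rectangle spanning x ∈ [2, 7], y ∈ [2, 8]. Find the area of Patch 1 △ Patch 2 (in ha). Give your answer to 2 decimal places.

|Patch 1∩Patch 2|: x∈[5,7], y∈[6,8] → 2·2 = 4.
|Patch 1 △ Patch 2| = |Patch 1| + |Patch 2| − 2·|Patch 1∩Patch 2| = 4 + 30 − 8 = 26.00.

26.00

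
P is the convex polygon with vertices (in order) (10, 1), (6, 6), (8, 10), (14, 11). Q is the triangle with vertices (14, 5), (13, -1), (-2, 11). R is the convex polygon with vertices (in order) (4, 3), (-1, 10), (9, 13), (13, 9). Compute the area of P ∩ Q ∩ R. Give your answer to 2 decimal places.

The intersection is the polygon with vertices (6.842,7.684), (9.52,6.68), (6.87,4.913), (6,6).
By the shoelace formula its area is 4.89.

4.89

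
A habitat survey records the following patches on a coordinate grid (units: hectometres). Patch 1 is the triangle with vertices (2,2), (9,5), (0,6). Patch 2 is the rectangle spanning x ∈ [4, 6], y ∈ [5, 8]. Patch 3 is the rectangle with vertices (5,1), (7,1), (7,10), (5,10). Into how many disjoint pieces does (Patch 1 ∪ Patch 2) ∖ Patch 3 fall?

(Patch 1 ∪ Patch 2) ∖ Patch 3 splits into 2 disjoint pieces (area 1.0794, area 15.1825).

2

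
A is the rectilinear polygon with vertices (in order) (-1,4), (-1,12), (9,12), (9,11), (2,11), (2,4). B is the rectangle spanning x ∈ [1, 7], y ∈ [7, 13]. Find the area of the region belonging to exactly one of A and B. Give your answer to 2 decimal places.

|A| = 31, |B| = 36, |A∩B| = 10.
|A △ B| = |A| + |B| − 2·|A∩B| = 31 + 36 − 20 = 47.00.

47.00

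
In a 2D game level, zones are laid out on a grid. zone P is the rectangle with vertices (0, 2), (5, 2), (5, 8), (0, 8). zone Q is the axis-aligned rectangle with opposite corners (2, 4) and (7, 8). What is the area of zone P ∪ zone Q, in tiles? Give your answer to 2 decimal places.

38.00

By inclusion–exclusion:
Individual areas: |zone P| = 30, |zone Q| = 20.
|zone P∩zone Q|: x∈[2,5], y∈[4,8] → 3·4 = 12.
|zone P ∪ zone Q| = 50 − 12 = 38.00.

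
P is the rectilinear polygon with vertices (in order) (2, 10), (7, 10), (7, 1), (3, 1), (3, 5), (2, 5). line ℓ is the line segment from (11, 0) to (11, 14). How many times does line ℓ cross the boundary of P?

0

The segment lies entirely outside P and never meets its boundary.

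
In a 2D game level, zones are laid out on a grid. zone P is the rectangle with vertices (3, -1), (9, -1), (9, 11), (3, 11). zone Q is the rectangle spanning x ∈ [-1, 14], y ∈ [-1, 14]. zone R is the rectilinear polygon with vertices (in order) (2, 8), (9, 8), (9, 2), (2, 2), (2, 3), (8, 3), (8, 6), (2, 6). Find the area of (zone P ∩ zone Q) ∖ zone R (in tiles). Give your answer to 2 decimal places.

|zone P ∩ zone Q| = 72.
|(zone P ∩ zone Q) ∩ zone R| = 21.
|(zone P ∩ zone Q) ∖ zone R| = 72 − 21 = 51.00.

51.00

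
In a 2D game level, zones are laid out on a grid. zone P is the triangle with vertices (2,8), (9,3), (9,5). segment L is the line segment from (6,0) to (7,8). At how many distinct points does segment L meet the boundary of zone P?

The segment meets the boundary at (6.746,5.966), (6.59,4.721).

2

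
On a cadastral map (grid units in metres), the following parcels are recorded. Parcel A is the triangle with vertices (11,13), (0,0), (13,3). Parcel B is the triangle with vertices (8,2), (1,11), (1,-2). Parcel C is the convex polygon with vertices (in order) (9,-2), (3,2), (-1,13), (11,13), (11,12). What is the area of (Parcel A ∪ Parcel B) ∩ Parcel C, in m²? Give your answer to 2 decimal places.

|Parcel A ∪ Parcel B| = 94.837.
|(Parcel A ∪ Parcel B) ∩ Parcel C| = 61.63.

61.63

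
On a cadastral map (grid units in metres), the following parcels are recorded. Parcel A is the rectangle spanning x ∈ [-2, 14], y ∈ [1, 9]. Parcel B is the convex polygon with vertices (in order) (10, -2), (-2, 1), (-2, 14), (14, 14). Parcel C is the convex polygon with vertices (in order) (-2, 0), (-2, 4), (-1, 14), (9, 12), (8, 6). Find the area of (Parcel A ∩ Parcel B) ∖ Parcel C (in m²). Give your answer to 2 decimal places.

51.33

|Parcel A ∩ Parcel B| = 110.
|(Parcel A ∩ Parcel B) ∩ Parcel C| = 58.6667.
|(Parcel A ∩ Parcel B) ∖ Parcel C| = 110 − 58.6667 = 51.33.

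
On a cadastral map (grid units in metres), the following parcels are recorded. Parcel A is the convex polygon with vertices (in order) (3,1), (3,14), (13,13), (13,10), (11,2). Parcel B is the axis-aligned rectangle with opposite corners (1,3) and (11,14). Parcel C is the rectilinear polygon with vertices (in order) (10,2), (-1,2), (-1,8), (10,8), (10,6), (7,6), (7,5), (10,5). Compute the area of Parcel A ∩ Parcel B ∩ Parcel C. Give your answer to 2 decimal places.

The intersection is the polygon with vertices (3,3), (3,8), (10,8), (10,6), (7,6), (7,5), (10,5), (10,3).
By the shoelace formula its area is 32.00.

32.00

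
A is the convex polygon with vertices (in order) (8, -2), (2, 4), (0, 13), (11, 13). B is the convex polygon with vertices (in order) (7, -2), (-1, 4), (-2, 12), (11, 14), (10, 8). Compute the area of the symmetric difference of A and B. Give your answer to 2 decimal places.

|A| = 103.5, |B| = 133, |A∩B| = 96.9618.
|A △ B| = |A| + |B| − 2·|A∩B| = 103.5 + 133 − 193.9235 = 42.58.

42.58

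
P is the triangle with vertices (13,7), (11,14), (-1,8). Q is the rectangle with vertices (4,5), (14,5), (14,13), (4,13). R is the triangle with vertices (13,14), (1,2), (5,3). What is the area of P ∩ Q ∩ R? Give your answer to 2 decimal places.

The intersection is the polygon with vertices (6.467,7.467), (11.444,12.444), (11.564,12.026), (8.161,7.346).
By the shoelace formula its area is 5.51.

5.51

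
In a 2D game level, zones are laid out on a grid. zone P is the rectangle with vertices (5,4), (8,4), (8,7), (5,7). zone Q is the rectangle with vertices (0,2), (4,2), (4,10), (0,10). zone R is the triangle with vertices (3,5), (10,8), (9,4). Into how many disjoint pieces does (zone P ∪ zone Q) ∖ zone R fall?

(zone P ∪ zone Q) ∖ zone R splits into 3 disjoint pieces (area 1.25, area 1.5238, area 31.7024).

3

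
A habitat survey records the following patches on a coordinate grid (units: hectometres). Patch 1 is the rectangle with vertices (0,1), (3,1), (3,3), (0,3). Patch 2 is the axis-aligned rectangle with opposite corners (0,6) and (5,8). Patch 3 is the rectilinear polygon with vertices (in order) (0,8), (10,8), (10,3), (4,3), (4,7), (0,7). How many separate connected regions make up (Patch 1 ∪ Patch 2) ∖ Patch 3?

(Patch 1 ∪ Patch 2) ∖ Patch 3 splits into 2 disjoint pieces (area 6, area 4).

2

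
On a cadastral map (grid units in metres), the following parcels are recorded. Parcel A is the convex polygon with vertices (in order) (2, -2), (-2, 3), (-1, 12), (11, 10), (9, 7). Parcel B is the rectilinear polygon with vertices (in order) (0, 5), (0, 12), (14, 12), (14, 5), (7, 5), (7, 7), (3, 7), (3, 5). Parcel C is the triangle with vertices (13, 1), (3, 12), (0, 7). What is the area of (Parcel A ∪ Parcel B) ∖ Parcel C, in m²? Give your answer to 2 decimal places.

111.39

|Parcel A ∪ Parcel B| = 144.4722.
|(Parcel A ∪ Parcel B) ∩ Parcel C| = 33.083.
|(Parcel A ∪ Parcel B) ∖ Parcel C| = 144.4722 − 33.083 = 111.39.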